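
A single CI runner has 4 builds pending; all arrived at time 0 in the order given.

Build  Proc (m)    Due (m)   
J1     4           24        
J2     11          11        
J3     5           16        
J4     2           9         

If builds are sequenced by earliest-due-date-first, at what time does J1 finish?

EDD (increasing due date): J4 J2 J3 J1.
J4: 0→2
J2: 2→13
J3: 13→18
J1: 18→22

22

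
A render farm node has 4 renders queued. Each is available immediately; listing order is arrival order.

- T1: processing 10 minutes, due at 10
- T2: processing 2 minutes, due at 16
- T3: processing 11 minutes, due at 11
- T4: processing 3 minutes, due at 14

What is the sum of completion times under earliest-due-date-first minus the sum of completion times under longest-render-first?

EDD (increasing due date): T1 T3 T4 T2.
T1: 0→10
T3: 10→21
T4: 21→24
T2: 24→26
Sum = 10+21+24+26 = 81.
LPT (decreasing processing time): T3 T1 T4 T2.
T3: 0→11
T1: 11→21
T4: 21→24
T2: 24→26
Sum = 11+21+24+26 = 82.
Difference = 81 − 82 = -1.

-1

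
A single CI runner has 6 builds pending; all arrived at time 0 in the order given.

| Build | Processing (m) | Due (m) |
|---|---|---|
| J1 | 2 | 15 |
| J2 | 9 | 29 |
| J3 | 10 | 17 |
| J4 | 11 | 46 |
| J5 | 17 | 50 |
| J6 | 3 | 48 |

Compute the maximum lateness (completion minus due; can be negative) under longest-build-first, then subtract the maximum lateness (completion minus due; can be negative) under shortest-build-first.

30

LPT (decreasing processing time): J5 J4 J3 J2 J6 J1.
J5: 0→17, due 50, lateness -33
J4: 17→28, due 46, lateness -18
J3: 28→38, due 17, lateness 21
J2: 38→47, due 29, lateness 18
J6: 47→50, due 48, lateness 2
J1: 50→52, due 15, lateness 37
Maximum = 37.
SPT (increasing processing time): J1 J6 J2 J3 J4 J5.
J1: 0→2, due 15, lateness -13
J6: 2→5, due 48, lateness -43
J2: 5→14, due 29, lateness -15
J3: 14→24, due 17, lateness 7
J4: 24→35, due 46, lateness -11
J5: 35→52, due 50, lateness 2
Maximum = 7.
Difference = 37 − 7 = 30.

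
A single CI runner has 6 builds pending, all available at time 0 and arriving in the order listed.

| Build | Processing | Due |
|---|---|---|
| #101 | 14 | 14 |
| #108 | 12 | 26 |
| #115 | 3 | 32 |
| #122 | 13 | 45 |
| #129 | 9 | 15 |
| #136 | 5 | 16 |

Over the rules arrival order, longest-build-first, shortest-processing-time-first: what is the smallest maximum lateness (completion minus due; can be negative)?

FIFO (arrival order): #101 #108 #115 #122 #129 #136.
#101: 0→14, due 14, lateness 0
#108: 14→26, due 26, lateness 0
#115: 26→29, due 32, lateness -3
#122: 29→42, due 45, lateness -3
#129: 42→51, due 15, lateness 36
#136: 51→56, due 16, lateness 40
Maximum = 40.
LPT (decreasing processing time): #101 #122 #108 #129 #136 #115.
#101: 0→14, due 14, lateness 0
#122: 14→27, due 45, lateness -18
#108: 27→39, due 26, lateness 13
#129: 39→48, due 15, lateness 33
#136: 48→53, due 16, lateness 37
#115: 53→56, due 32, lateness 24
Maximum = 37.
SPT (increasing processing time): #115 #136 #129 #108 #122 #101.
#115: 0→3, due 32, lateness -29
#136: 3→8, due 16, lateness -8
#129: 8→17, due 15, lateness 2
#108: 17→29, due 26, lateness 3
#122: 29→42, due 45, lateness -3
#101: 42→56, due 14, lateness 42
Maximum = 42.
FIFO 40, LPT 37, SPT 42 → minimum 37.

37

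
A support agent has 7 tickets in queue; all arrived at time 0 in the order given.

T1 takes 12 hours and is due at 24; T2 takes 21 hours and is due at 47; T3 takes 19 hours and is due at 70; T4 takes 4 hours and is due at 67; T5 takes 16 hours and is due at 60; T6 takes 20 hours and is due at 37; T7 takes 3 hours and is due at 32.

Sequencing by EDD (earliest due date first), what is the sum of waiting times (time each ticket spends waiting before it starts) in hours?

266

EDD (increasing due date): T1 T7 T6 T2 T5 T4 T3.
T1: waits 0, runs 0→12
T7: waits 12, runs 12→15
T6: waits 15, runs 15→35
T2: waits 35, runs 35→56
T5: waits 56, runs 56→72
T4: waits 72, runs 72→76
T3: waits 76, runs 76→95
Sum = 0+12+15+35+56+72+76 = 266.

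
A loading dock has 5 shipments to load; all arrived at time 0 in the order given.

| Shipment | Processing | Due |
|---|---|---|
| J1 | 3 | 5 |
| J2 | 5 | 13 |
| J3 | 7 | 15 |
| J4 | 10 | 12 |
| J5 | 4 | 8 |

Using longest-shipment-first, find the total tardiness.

53

LPT (decreasing processing time): J4 J3 J2 J5 J1.
J4: 0→10, due 12, tardiness 0
J3: 10→17, due 15, tardiness 2
J2: 17→22, due 13, tardiness 9
J5: 22→26, due 8, tardiness 18
J1: 26→29, due 5, tardiness 24
Sum = 0+2+9+18+24 = 53.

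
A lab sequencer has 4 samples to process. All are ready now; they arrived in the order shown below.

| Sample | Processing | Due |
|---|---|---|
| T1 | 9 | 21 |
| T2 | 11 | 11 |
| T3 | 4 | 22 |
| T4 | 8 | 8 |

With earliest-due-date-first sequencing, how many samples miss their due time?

EDD (increasing due date): T4 T2 T1 T3.
T4: 0→8, due 8, tardiness 0
T2: 8→19, due 11, tardiness 8
T1: 19→28, due 21, tardiness 7
T3: 28→32, due 22, tardiness 10
Late samples: 3.

3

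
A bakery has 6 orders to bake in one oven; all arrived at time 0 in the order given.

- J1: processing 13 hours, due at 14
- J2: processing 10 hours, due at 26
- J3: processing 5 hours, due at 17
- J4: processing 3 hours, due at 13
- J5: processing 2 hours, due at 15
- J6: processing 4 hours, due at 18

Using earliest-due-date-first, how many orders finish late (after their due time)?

5

EDD (increasing due date): J4 J1 J5 J3 J6 J2.
J4: 0→3, due 13, tardiness 0
J1: 3→16, due 14, tardiness 2
J5: 16→18, due 15, tardiness 3
J3: 18→23, due 17, tardiness 6
J6: 23→27, due 18, tardiness 9
J2: 27→37, due 26, tardiness 11
Late orders: 5.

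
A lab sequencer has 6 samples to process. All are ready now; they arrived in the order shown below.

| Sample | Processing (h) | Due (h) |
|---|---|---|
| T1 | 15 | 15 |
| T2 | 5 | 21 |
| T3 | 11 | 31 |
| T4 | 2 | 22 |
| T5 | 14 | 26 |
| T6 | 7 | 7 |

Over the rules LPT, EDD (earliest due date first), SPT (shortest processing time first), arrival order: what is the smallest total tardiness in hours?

59

LPT (decreasing processing time): T1 T5 T3 T6 T2 T4.
T1: 0→15, due 15, tardiness 0
T5: 15→29, due 26, tardiness 3
T3: 29→40, due 31, tardiness 9
T6: 40→47, due 7, tardiness 40
T2: 47→52, due 21, tardiness 31
T4: 52→54, due 22, tardiness 32
Sum = 0+3+9+40+31+32 = 115.
EDD (increasing due date): T6 T1 T2 T4 T5 T3.
T6: 0→7, due 7, tardiness 0
T1: 7→22, due 15, tardiness 7
T2: 22→27, due 21, tardiness 6
T4: 27→29, due 22, tardiness 7
T5: 29→43, due 26, tardiness 17
T3: 43→54, due 31, tardiness 23
Sum = 0+7+6+7+17+23 = 60.
SPT (increasing processing time): T4 T2 T6 T3 T5 T1.
T4: 0→2, due 22, tardiness 0
T2: 2→7, due 21, tardiness 0
T6: 7→14, due 7, tardiness 7
T3: 14→25, due 31, tardiness 0
T5: 25→39, due 26, tardiness 13
T1: 39→54, due 15, tardiness 39
Sum = 0+0+7+0+13+39 = 59.
FIFO (arrival order): T1 T2 T3 T4 T5 T6.
T1: 0→15, due 15, tardiness 0
T2: 15→20, due 21, tardiness 0
T3: 20→31, due 31, tardiness 0
T4: 31→33, due 22, tardiness 11
T5: 33→47, due 26, tardiness 21
T6: 47→54, due 7, tardiness 47
Sum = 0+0+0+11+21+47 = 79.
LPT 115, EDD 60, SPT 59, FIFO 79 → minimum 59.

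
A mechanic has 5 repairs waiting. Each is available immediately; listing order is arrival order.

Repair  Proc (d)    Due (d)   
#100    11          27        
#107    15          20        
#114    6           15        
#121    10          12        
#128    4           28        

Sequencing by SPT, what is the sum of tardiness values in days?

SPT (increasing processing time): #128 #114 #121 #100 #107.
#128: 0→4, due 28, tardiness 0
#114: 4→10, due 15, tardiness 0
#121: 10→20, due 12, tardiness 8
#100: 20→31, due 27, tardiness 4
#107: 31→46, due 20, tardiness 26
Sum = 0+0+8+4+26 = 38.

38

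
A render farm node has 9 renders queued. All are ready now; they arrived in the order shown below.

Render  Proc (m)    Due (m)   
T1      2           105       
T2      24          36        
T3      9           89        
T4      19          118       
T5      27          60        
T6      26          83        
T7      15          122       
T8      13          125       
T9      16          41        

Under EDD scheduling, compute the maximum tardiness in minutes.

EDD (increasing due date): T2 T9 T5 T6 T3 T1 T4 T7 T8.
T2: 0→24, due 36, tardiness 0
T9: 24→40, due 41, tardiness 0
T5: 40→67, due 60, tardiness 7
T6: 67→93, due 83, tardiness 10
T3: 93→102, due 89, tardiness 13
T1: 102→104, due 105, tardiness 0
T4: 104→123, due 118, tardiness 5
T7: 123→138, due 122, tardiness 16
T8: 138→151, due 125, tardiness 26
Maximum = 26.

26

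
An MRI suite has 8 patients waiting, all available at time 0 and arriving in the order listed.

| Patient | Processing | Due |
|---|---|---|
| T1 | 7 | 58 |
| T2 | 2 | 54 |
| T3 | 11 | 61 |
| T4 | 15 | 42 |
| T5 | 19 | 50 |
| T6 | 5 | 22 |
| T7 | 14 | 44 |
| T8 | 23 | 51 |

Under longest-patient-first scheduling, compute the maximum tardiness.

72

LPT (decreasing processing time): T8 T5 T4 T7 T3 T1 T6 T2.
T8: 0→23, due 51, tardiness 0
T5: 23→42, due 50, tardiness 0
T4: 42→57, due 42, tardiness 15
T7: 57→71, due 44, tardiness 27
T3: 71→82, due 61, tardiness 21
T1: 82→89, due 58, tardiness 31
T6: 89→94, due 22, tardiness 72
T2: 94→96, due 54, tardiness 42
Maximum = 72.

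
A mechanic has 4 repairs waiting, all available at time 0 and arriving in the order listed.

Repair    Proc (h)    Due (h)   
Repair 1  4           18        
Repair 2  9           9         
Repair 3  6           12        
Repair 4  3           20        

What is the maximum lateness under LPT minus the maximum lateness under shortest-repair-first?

LPT (decreasing processing time): Repair 2 Repair 3 Repair 1 Repair 4.
Repair 2: 0→9, due 9, lateness 0
Repair 3: 9→15, due 12, lateness 3
Repair 1: 15→19, due 18, lateness 1
Repair 4: 19→22, due 20, lateness 2
Maximum = 3.
SPT (increasing processing time): Repair 4 Repair 1 Repair 3 Repair 2.
Repair 4: 0→3, due 20, lateness -17
Repair 1: 3→7, due 18, lateness -11
Repair 3: 7→13, due 12, lateness 1
Repair 2: 13→22, due 9, lateness 13
Maximum = 13.
Difference = 3 − 13 = -10.

-10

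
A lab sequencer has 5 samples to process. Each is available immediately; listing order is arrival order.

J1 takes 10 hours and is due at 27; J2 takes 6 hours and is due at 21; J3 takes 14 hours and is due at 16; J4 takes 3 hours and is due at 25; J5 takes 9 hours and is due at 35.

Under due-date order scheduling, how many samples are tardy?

EDD (increasing due date): J3 J2 J4 J1 J5.
J3: 0→14, due 16, tardiness 0
J2: 14→20, due 21, tardiness 0
J4: 20→23, due 25, tardiness 0
J1: 23→33, due 27, tardiness 6
J5: 33→42, due 35, tardiness 7
Late samples: 2.

2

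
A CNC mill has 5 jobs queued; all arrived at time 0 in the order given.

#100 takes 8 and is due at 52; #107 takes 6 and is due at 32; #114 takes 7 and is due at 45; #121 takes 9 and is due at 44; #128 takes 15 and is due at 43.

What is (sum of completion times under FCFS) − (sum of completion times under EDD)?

-21

FIFO (arrival order): #100 #107 #114 #121 #128.
#100: 0→8
#107: 8→14
#114: 14→21
#121: 21→30
#128: 30→45
Sum = 8+14+21+30+45 = 118.
EDD (increasing due date): #107 #128 #121 #114 #100.
#107: 0→6
#128: 6→21
#121: 21→30
#114: 30→37
#100: 37→45
Sum = 6+21+30+37+45 = 139.
Difference = 118 − 139 = -21.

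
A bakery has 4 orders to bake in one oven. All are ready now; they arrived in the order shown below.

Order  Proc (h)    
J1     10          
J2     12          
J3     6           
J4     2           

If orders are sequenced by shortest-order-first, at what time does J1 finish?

18

SPT (increasing processing time): J4 J3 J1 J2.
J4: 0→2
J3: 2→8
J1: 8→18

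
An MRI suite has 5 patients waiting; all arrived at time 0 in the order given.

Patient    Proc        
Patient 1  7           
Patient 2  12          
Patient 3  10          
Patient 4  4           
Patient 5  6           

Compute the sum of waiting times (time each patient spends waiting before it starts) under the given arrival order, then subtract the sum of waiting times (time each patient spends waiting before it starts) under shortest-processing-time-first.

FIFO (arrival order): Patient 1 Patient 2 Patient 3 Patient 4 Patient 5.
Patient 1: waits 0, runs 0→7
Patient 2: waits 7, runs 7→19
Patient 3: waits 19, runs 19→29
Patient 4: waits 29, runs 29→33
Patient 5: waits 33, runs 33→39
Sum = 0+7+19+29+33 = 88.
SPT (increasing processing time): Patient 4 Patient 5 Patient 1 Patient 3 Patient 2.
Patient 4: waits 0, runs 0→4
Patient 5: waits 4, runs 4→10
Patient 1: waits 10, runs 10→17
Patient 3: waits 17, runs 17→27
Patient 2: waits 27, runs 27→39
Sum = 0+4+10+17+27 = 58.
Difference = 88 − 58 = 30.

30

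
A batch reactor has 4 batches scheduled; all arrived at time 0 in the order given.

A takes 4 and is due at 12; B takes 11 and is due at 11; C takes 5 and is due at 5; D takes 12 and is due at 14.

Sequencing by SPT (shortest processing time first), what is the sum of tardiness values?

SPT (increasing processing time): A C B D.
A: 0→4, due 12, tardiness 0
C: 4→9, due 5, tardiness 4
B: 9→20, due 11, tardiness 9
D: 20→32, due 14, tardiness 18
Sum = 0+4+9+18 = 31.

31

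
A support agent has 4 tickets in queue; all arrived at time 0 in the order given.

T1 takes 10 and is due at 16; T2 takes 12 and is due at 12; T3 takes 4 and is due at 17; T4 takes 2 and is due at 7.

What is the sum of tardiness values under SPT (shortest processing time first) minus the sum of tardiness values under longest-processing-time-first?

-20

SPT (increasing processing time): T4 T3 T1 T2.
T4: 0→2, due 7, tardiness 0
T3: 2→6, due 17, tardiness 0
T1: 6→16, due 16, tardiness 0
T2: 16→28, due 12, tardiness 16
Sum = 0+0+0+16 = 16.
LPT (decreasing processing time): T2 T1 T3 T4.
T2: 0→12, due 12, tardiness 0
T1: 12→22, due 16, tardiness 6
T3: 22→26, due 17, tardiness 9
T4: 26→28, due 7, tardiness 21
Sum = 0+6+9+21 = 36.
Difference = 16 − 36 = -20.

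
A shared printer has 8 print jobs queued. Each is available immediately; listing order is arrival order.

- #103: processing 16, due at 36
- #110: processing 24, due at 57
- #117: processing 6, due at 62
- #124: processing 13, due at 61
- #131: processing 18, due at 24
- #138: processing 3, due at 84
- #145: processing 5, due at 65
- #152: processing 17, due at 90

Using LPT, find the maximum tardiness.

39

LPT (decreasing processing time): #110 #131 #152 #103 #124 #117 #145 #138.
#110: 0→24, due 57, tardiness 0
#131: 24→42, due 24, tardiness 18
#152: 42→59, due 90, tardiness 0
#103: 59→75, due 36, tardiness 39
#124: 75→88, due 61, tardiness 27
#117: 88→94, due 62, tardiness 32
#145: 94→99, due 65, tardiness 34
#138: 99→102, due 84, tardiness 18
Maximum = 39.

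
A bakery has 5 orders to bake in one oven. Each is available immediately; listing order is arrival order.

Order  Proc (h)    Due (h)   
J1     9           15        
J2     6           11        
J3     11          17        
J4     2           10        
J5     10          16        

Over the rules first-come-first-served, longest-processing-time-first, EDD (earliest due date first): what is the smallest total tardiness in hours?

34

FIFO (arrival order): J1 J2 J3 J4 J5.
J1: 0→9, due 15, tardiness 0
J2: 9→15, due 11, tardiness 4
J3: 15→26, due 17, tardiness 9
J4: 26→28, due 10, tardiness 18
J5: 28→38, due 16, tardiness 22
Sum = 0+4+9+18+22 = 53.
LPT (decreasing processing time): J3 J5 J1 J2 J4.
J3: 0→11, due 17, tardiness 0
J5: 11→21, due 16, tardiness 5
J1: 21→30, due 15, tardiness 15
J2: 30→36, due 11, tardiness 25
J4: 36→38, due 10, tardiness 28
Sum = 0+5+15+25+28 = 73.
EDD (increasing due date): J4 J2 J1 J5 J3.
J4: 0→2, due 10, tardiness 0
J2: 2→8, due 11, tardiness 0
J1: 8→17, due 15, tardiness 2
J5: 17→27, due 16, tardiness 11
J3: 27→38, due 17, tardiness 21
Sum = 0+0+2+11+21 = 34.
FIFO 53, LPT 73, EDD 34 → minimum 34.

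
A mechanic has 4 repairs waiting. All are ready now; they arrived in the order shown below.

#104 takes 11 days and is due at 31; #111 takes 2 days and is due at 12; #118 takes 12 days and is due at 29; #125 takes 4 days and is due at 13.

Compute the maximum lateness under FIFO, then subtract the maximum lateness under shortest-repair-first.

FIFO (arrival order): #104 #111 #118 #125.
#104: 0→11, due 31, lateness -20
#111: 11→13, due 12, lateness 1
#118: 13→25, due 29, lateness -4
#125: 25→29, due 13, lateness 16
Maximum = 16.
SPT (increasing processing time): #111 #125 #104 #118.
#111: 0→2, due 12, lateness -10
#125: 2→6, due 13, lateness -7
#104: 6→17, due 31, lateness -14
#118: 17→29, due 29, lateness 0
Maximum = 0.
Difference = 16 − 0 = 16.

16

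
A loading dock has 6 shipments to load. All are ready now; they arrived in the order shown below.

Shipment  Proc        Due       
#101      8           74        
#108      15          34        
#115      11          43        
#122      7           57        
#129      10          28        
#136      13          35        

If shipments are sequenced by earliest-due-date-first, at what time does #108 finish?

EDD (increasing due date): #129 #108 #136 #115 #122 #101.
#129: 0→10
#108: 10→25

25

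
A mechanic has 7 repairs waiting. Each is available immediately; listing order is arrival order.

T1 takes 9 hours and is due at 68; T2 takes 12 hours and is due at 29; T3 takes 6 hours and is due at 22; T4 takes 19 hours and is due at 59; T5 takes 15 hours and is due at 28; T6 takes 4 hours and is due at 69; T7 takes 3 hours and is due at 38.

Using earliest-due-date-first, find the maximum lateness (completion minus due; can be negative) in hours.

4

EDD (increasing due date): T3 T5 T2 T7 T4 T1 T6.
T3: 0→6, due 22, lateness -16
T5: 6→21, due 28, lateness -7
T2: 21→33, due 29, lateness 4
T7: 33→36, due 38, lateness -2
T4: 36→55, due 59, lateness -4
T1: 55→64, due 68, lateness -4
T6: 64→68, due 69, lateness -1
Maximum = 4.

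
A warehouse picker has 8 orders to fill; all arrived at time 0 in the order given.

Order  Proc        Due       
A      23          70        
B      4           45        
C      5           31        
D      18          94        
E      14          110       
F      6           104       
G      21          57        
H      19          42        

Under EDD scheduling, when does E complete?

EDD (increasing due date): C H B G A D F E.
C: 0→5
H: 5→24
B: 24→28
G: 28→49
A: 49→72
D: 72→90
F: 90→96
E: 96→110

110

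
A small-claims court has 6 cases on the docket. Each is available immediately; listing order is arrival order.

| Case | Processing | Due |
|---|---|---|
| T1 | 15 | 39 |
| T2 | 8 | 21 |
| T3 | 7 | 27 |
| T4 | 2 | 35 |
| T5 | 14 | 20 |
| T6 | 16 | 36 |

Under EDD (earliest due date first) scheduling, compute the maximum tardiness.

23

EDD (increasing due date): T5 T2 T3 T4 T6 T1.
T5: 0→14, due 20, tardiness 0
T2: 14→22, due 21, tardiness 1
T3: 22→29, due 27, tardiness 2
T4: 29→31, due 35, tardiness 0
T6: 31→47, due 36, tardiness 11
T1: 47→62, due 39, tardiness 23
Maximum = 23.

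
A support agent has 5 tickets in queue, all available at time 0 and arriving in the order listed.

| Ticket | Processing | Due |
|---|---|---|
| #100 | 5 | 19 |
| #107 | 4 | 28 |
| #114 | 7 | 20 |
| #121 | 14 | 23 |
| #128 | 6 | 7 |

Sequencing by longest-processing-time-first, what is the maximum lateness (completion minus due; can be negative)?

20

LPT (decreasing processing time): #121 #114 #128 #100 #107.
#121: 0→14, due 23, lateness -9
#114: 14→21, due 20, lateness 1
#128: 21→27, due 7, lateness 20
#100: 27→32, due 19, lateness 13
#107: 32→36, due 28, lateness 8
Maximum = 20.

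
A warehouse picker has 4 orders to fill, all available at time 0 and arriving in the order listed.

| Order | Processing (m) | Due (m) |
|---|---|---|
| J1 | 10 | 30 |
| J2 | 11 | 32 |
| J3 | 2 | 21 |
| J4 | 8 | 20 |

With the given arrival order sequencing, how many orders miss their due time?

2

FIFO (arrival order): J1 J2 J3 J4.
J1: 0→10, due 30, tardiness 0
J2: 10→21, due 32, tardiness 0
J3: 21→23, due 21, tardiness 2
J4: 23→31, due 20, tardiness 11
Late orders: 2.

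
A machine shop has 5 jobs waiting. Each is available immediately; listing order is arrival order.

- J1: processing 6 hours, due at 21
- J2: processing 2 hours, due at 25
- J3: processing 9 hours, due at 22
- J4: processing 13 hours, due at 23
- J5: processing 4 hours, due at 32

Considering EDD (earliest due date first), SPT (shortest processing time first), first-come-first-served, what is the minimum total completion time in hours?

EDD (increasing due date): J1 J3 J4 J2 J5.
J1: 0→6
J3: 6→15
J4: 15→28
J2: 28→30
J5: 30→34
Sum = 6+15+28+30+34 = 113.
SPT (increasing processing time): J2 J5 J1 J3 J4.
J2: 0→2
J5: 2→6
J1: 6→12
J3: 12→21
J4: 21→34
Sum = 2+6+12+21+34 = 75.
FIFO (arrival order): J1 J2 J3 J4 J5.
J1: 0→6
J2: 6→8
J3: 8→17
J4: 17→30
J5: 30→34
Sum = 6+8+17+30+34 = 95.
EDD 113, SPT 75, FIFO 95 → minimum 75.

75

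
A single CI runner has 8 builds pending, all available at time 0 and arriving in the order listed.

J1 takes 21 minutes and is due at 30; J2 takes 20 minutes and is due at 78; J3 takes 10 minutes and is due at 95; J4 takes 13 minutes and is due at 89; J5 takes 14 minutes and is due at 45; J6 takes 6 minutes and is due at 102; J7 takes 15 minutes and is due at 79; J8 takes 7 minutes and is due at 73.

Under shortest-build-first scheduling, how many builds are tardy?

SPT (increasing processing time): J6 J8 J3 J4 J5 J7 J2 J1.
J6: 0→6, due 102, tardiness 0
J8: 6→13, due 73, tardiness 0
J3: 13→23, due 95, tardiness 0
J4: 23→36, due 89, tardiness 0
J5: 36→50, due 45, tardiness 5
J7: 50→65, due 79, tardiness 0
J2: 65→85, due 78, tardiness 7
J1: 85→106, due 30, tardiness 76
Late builds: 3.

3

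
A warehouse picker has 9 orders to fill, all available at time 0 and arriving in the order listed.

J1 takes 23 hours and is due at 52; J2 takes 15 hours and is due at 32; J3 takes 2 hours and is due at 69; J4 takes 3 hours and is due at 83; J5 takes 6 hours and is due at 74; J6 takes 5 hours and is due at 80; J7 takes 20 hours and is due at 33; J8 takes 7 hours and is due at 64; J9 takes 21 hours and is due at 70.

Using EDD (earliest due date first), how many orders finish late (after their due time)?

7

EDD (increasing due date): J2 J7 J1 J8 J3 J9 J5 J6 J4.
J2: 0→15, due 32, tardiness 0
J7: 15→35, due 33, tardiness 2
J1: 35→58, due 52, tardiness 6
J8: 58→65, due 64, tardiness 1
J3: 65→67, due 69, tardiness 0
J9: 67→88, due 70, tardiness 18
J5: 88→94, due 74, tardiness 20
J6: 94→99, due 80, tardiness 19
J4: 99→102, due 83, tardiness 19
Late orders: 7.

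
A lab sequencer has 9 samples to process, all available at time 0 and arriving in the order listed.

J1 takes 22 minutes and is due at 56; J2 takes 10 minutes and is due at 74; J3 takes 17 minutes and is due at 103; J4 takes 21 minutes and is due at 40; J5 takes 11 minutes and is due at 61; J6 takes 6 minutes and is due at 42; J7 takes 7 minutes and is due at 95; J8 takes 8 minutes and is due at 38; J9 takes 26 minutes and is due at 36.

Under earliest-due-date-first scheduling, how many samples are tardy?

7

EDD (increasing due date): J9 J8 J4 J6 J1 J5 J2 J7 J3.
J9: 0→26, due 36, tardiness 0
J8: 26→34, due 38, tardiness 0
J4: 34→55, due 40, tardiness 15
J6: 55→61, due 42, tardiness 19
J1: 61→83, due 56, tardiness 27
J5: 83→94, due 61, tardiness 33
J2: 94→104, due 74, tardiness 30
J7: 104→111, due 95, tardiness 16
J3: 111→128, due 103, tardiness 25
Late samples: 7.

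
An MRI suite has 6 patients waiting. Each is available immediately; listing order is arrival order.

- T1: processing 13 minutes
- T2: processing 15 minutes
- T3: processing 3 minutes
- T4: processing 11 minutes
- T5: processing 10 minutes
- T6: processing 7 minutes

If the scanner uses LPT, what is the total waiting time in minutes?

LPT (decreasing processing time): T2 T1 T4 T5 T6 T3.
T2: waits 0, runs 0→15
T1: waits 15, runs 15→28
T4: waits 28, runs 28→39
T5: waits 39, runs 39→49
T6: waits 49, runs 49→56
T3: waits 56, runs 56→59
Sum = 0+15+28+39+49+56 = 187.

187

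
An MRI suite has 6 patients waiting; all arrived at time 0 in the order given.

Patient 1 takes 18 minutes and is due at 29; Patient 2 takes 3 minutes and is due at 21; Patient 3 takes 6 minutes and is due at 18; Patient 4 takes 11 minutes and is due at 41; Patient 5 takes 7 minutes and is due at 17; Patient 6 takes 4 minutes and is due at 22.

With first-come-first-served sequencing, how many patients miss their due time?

FIFO (arrival order): Patient 1 Patient 2 Patient 3 Patient 4 Patient 5 Patient 6.
Patient 1: 0→18, due 29, tardiness 0
Patient 2: 18→21, due 21, tardiness 0
Patient 3: 21→27, due 18, tardiness 9
Patient 4: 27→38, due 41, tardiness 0
Patient 5: 38→45, due 17, tardiness 28
Patient 6: 45→49, due 22, tardiness 27
Late patients: 3.

3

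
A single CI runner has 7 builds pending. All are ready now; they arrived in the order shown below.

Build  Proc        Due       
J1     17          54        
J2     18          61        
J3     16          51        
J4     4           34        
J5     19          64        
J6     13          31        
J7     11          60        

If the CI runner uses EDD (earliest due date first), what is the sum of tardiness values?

53

EDD (increasing due date): J6 J4 J3 J1 J7 J2 J5.
J6: 0→13, due 31, tardiness 0
J4: 13→17, due 34, tardiness 0
J3: 17→33, due 51, tardiness 0
J1: 33→50, due 54, tardiness 0
J7: 50→61, due 60, tardiness 1
J2: 61→79, due 61, tardiness 18
J5: 79→98, due 64, tardiness 34
Sum = 0+0+0+0+1+18+34 = 53.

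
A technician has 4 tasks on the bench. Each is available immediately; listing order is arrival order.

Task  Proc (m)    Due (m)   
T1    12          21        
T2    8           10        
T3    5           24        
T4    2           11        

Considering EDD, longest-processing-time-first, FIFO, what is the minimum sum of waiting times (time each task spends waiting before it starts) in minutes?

EDD (increasing due date): T2 T4 T1 T3.
T2: waits 0, runs 0→8
T4: waits 8, runs 8→10
T1: waits 10, runs 10→22
T3: waits 22, runs 22→27
Sum = 0+8+10+22 = 40.
LPT (decreasing processing time): T1 T2 T3 T4.
T1: waits 0, runs 0→12
T2: waits 12, runs 12→20
T3: waits 20, runs 20→25
T4: waits 25, runs 25→27
Sum = 0+12+20+25 = 57.
FIFO (arrival order): T1 T2 T3 T4.
T1: waits 0, runs 0→12
T2: waits 12, runs 12→20
T3: waits 20, runs 20→25
T4: waits 25, runs 25→27
Sum = 0+12+20+25 = 57.
EDD 40, LPT 57, FIFO 57 → minimum 40.

40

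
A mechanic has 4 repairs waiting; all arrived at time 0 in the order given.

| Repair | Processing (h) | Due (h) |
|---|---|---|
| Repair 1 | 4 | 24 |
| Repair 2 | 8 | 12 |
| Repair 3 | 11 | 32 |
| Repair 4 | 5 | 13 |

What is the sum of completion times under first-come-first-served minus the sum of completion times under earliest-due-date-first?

1

FIFO (arrival order): Repair 1 Repair 2 Repair 3 Repair 4.
Repair 1: 0→4
Repair 2: 4→12
Repair 3: 12→23
Repair 4: 23→28
Sum = 4+12+23+28 = 67.
EDD (increasing due date): Repair 2 Repair 4 Repair 1 Repair 3.
Repair 2: 0→8
Repair 4: 8→13
Repair 1: 13→17
Repair 3: 17→28
Sum = 8+13+17+28 = 66.
Difference = 67 − 66 = 1.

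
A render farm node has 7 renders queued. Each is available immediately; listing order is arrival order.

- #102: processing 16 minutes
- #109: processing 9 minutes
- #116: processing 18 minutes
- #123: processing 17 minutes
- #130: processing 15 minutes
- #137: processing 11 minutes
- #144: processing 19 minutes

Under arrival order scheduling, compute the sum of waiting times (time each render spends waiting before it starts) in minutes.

305

FIFO (arrival order): #102 #109 #116 #123 #130 #137 #144.
#102: waits 0, runs 0→16
#109: waits 16, runs 16→25
#116: waits 25, runs 25→43
#123: waits 43, runs 43→60
#130: waits 60, runs 60→75
#137: waits 75, runs 75→86
#144: waits 86, runs 86→105
Sum = 0+16+25+43+60+75+86 = 305.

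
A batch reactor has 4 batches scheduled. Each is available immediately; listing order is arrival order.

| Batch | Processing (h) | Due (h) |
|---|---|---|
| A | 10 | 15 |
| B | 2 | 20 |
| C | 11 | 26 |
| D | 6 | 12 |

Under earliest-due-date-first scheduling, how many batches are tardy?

2

EDD (increasing due date): D A B C.
D: 0→6, due 12, tardiness 0
A: 6→16, due 15, tardiness 1
B: 16→18, due 20, tardiness 0
C: 18→29, due 26, tardiness 3
Late batches: 2.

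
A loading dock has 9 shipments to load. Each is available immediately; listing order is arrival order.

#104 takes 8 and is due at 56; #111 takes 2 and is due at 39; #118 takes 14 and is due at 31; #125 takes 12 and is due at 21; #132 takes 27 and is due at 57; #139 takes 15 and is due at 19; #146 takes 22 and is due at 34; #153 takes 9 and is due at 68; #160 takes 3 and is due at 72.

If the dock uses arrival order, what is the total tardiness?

FIFO (arrival order): #104 #111 #118 #125 #132 #139 #146 #153 #160.
#104: 0→8, due 56, tardiness 0
#111: 8→10, due 39, tardiness 0
#118: 10→24, due 31, tardiness 0
#125: 24→36, due 21, tardiness 15
#132: 36→63, due 57, tardiness 6
#139: 63→78, due 19, tardiness 59
#146: 78→100, due 34, tardiness 66
#153: 100→109, due 68, tardiness 41
#160: 109→112, due 72, tardiness 40
Sum = 0+0+0+15+6+59+66+41+40 = 227.

227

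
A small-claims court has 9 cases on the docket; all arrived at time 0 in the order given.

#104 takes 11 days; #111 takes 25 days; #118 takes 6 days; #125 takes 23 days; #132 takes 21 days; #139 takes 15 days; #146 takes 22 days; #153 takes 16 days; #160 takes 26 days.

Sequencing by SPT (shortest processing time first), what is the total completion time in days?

SPT (increasing processing time): #118 #104 #139 #153 #132 #146 #125 #111 #160.
#118: 0→6
#104: 6→17
#139: 17→32
#153: 32→48
#132: 48→69
#146: 69→91
#125: 91→114
#111: 114→139
#160: 139→165
Sum = 6+17+32+48+69+91+114+139+165 = 681.

681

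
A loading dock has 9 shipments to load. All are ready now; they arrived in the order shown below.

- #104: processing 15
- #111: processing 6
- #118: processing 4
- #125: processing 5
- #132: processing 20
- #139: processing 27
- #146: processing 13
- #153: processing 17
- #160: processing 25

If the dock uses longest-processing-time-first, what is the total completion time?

844

LPT (decreasing processing time): #139 #160 #132 #153 #104 #146 #111 #125 #118.
#139: 0→27
#160: 27→52
#132: 52→72
#153: 72→89
#104: 89→104
#146: 104→117
#111: 117→123
#125: 123→128
#118: 128→132
Sum = 27+52+72+89+104+117+123+128+132 = 844.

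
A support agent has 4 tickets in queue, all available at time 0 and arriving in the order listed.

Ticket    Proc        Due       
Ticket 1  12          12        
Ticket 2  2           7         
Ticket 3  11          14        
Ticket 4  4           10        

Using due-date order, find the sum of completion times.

55

EDD (increasing due date): Ticket 2 Ticket 4 Ticket 1 Ticket 3.
Ticket 2: 0→2
Ticket 4: 2→6
Ticket 1: 6→18
Ticket 3: 18→29
Sum = 2+6+18+29 = 55.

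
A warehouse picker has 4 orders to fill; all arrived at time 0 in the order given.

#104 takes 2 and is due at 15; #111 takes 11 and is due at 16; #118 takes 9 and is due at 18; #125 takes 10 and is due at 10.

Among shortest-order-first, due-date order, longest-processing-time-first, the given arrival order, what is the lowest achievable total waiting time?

34

SPT (increasing processing time): #104 #118 #125 #111.
#104: waits 0, runs 0→2
#118: waits 2, runs 2→11
#125: waits 11, runs 11→21
#111: waits 21, runs 21→32
Sum = 0+2+11+21 = 34.
EDD (increasing due date): #125 #104 #111 #118.
#125: waits 0, runs 0→10
#104: waits 10, runs 10→12
#111: waits 12, runs 12→23
#118: waits 23, runs 23→32
Sum = 0+10+12+23 = 45.
LPT (decreasing processing time): #111 #125 #118 #104.
#111: waits 0, runs 0→11
#125: waits 11, runs 11→21
#118: waits 21, runs 21→30
#104: waits 30, runs 30→32
Sum = 0+11+21+30 = 62.
FIFO (arrival order): #104 #111 #118 #125.
#104: waits 0, runs 0→2
#111: waits 2, runs 2→13
#118: waits 13, runs 13→22
#125: waits 22, runs 22→32
Sum = 0+2+13+22 = 37.
SPT 34, EDD 45, LPT 62, FIFO 37 → minimum 34.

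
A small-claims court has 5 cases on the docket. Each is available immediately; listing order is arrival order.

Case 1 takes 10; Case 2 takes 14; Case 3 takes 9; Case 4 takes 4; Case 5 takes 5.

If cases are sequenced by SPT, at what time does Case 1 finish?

SPT (increasing processing time): Case 4 Case 5 Case 3 Case 1 Case 2.
Case 4: 0→4
Case 5: 4→9
Case 3: 9→18
Case 1: 18→28

28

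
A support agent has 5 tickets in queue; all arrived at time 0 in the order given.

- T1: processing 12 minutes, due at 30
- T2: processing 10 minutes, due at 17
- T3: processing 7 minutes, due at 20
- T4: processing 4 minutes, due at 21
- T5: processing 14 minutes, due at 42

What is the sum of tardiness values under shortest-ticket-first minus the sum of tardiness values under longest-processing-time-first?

-56

SPT (increasing processing time): T4 T3 T2 T1 T5.
T4: 0→4, due 21, tardiness 0
T3: 4→11, due 20, tardiness 0
T2: 11→21, due 17, tardiness 4
T1: 21→33, due 30, tardiness 3
T5: 33→47, due 42, tardiness 5
Sum = 0+0+4+3+5 = 12.
LPT (decreasing processing time): T5 T1 T2 T3 T4.
T5: 0→14, due 42, tardiness 0
T1: 14→26, due 30, tardiness 0
T2: 26→36, due 17, tardiness 19
T3: 36→43, due 20, tardiness 23
T4: 43→47, due 21, tardiness 26
Sum = 0+0+19+23+26 = 68.
Difference = 12 − 68 = -56.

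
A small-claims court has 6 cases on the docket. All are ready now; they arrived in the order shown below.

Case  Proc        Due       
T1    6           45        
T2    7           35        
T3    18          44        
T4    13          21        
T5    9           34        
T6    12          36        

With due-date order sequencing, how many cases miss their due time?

EDD (increasing due date): T4 T5 T2 T6 T3 T1.
T4: 0→13, due 21, tardiness 0
T5: 13→22, due 34, tardiness 0
T2: 22→29, due 35, tardiness 0
T6: 29→41, due 36, tardiness 5
T3: 41→59, due 44, tardiness 15
T1: 59→65, due 45, tardiness 20
Late cases: 3.

3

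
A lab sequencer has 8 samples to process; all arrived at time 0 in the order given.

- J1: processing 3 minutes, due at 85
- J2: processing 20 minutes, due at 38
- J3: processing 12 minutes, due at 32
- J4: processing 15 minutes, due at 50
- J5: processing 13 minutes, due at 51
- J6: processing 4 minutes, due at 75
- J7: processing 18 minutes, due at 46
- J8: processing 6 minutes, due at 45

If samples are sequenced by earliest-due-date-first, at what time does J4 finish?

EDD (increasing due date): J3 J2 J8 J7 J4 J5 J6 J1.
J3: 0→12
J2: 12→32
J8: 32→38
J7: 38→56
J4: 56→71

71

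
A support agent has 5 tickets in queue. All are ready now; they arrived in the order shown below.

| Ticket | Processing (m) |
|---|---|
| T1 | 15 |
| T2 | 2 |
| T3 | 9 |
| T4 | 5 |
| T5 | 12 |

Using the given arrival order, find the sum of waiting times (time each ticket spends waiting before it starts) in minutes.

FIFO (arrival order): T1 T2 T3 T4 T5.
T1: waits 0, runs 0→15
T2: waits 15, runs 15→17
T3: waits 17, runs 17→26
T4: waits 26, runs 26→31
T5: waits 31, runs 31→43
Sum = 0+15+17+26+31 = 89.

89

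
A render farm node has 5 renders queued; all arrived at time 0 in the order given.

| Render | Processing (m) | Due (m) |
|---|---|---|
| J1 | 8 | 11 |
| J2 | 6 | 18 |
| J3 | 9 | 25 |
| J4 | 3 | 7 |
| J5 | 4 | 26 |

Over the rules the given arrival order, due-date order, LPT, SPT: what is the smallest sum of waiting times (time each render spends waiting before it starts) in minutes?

FIFO (arrival order): J1 J2 J3 J4 J5.
J1: waits 0, runs 0→8
J2: waits 8, runs 8→14
J3: waits 14, runs 14→23
J4: waits 23, runs 23→26
J5: waits 26, runs 26→30
Sum = 0+8+14+23+26 = 71.
EDD (increasing due date): J4 J1 J2 J3 J5.
J4: waits 0, runs 0→3
J1: waits 3, runs 3→11
J2: waits 11, runs 11→17
J3: waits 17, runs 17→26
J5: waits 26, runs 26→30
Sum = 0+3+11+17+26 = 57.
LPT (decreasing processing time): J3 J1 J2 J5 J4.
J3: waits 0, runs 0→9
J1: waits 9, runs 9→17
J2: waits 17, runs 17→23
J5: waits 23, runs 23→27
J4: waits 27, runs 27→30
Sum = 0+9+17+23+27 = 76.
SPT (increasing processing time): J4 J5 J2 J1 J3.
J4: waits 0, runs 0→3
J5: waits 3, runs 3→7
J2: waits 7, runs 7→13
J1: waits 13, runs 13→21
J3: waits 21, runs 21→30
Sum = 0+3+7+13+21 = 44.
FIFO 71, EDD 57, LPT 76, SPT 44 → minimum 44.

44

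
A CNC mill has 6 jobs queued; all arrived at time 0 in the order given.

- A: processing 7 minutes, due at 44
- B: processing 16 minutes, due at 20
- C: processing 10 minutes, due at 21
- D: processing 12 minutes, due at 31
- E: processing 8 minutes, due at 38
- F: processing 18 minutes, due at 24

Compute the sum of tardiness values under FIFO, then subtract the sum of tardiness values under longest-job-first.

FIFO (arrival order): A B C D E F.
A: 0→7, due 44, tardiness 0
B: 7→23, due 20, tardiness 3
C: 23→33, due 21, tardiness 12
D: 33→45, due 31, tardiness 14
E: 45→53, due 38, tardiness 15
F: 53→71, due 24, tardiness 47
Sum = 0+3+12+14+15+47 = 91.
LPT (decreasing processing time): F B D C E A.
F: 0→18, due 24, tardiness 0
B: 18→34, due 20, tardiness 14
D: 34→46, due 31, tardiness 15
C: 46→56, due 21, tardiness 35
E: 56→64, due 38, tardiness 26
A: 64→71, due 44, tardiness 27
Sum = 0+14+15+35+26+27 = 117.
Difference = 91 − 117 = -26.

-26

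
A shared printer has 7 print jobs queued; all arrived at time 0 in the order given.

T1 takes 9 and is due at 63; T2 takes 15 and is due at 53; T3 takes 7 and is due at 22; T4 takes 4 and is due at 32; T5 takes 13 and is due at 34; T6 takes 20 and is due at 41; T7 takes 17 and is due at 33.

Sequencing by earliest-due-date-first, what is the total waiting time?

EDD (increasing due date): T3 T4 T7 T5 T6 T2 T1.
T3: waits 0, runs 0→7
T4: waits 7, runs 7→11
T7: waits 11, runs 11→28
T5: waits 28, runs 28→41
T6: waits 41, runs 41→61
T2: waits 61, runs 61→76
T1: waits 76, runs 76→85
Sum = 0+7+11+28+41+61+76 = 224.

224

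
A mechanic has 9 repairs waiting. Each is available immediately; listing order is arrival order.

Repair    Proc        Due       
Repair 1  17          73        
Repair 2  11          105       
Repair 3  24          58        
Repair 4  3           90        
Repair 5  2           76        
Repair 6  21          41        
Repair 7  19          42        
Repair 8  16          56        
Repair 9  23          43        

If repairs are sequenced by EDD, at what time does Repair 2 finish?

EDD (increasing due date): Repair 6 Repair 7 Repair 9 Repair 8 Repair 3 Repair 1 Repair 5 Repair 4 Repair 2.
Repair 6: 0→21
Repair 7: 21→40
Repair 9: 40→63
Repair 8: 63→79
Repair 3: 79→103
Repair 1: 103→120
Repair 5: 120→122
Repair 4: 122→125
Repair 2: 125→136

136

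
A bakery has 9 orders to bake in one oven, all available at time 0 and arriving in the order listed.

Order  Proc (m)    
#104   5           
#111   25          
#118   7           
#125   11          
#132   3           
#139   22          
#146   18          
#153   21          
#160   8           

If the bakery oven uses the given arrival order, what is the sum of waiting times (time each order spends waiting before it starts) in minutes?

FIFO (arrival order): #104 #111 #118 #125 #132 #139 #146 #153 #160.
#104: waits 0, runs 0→5
#111: waits 5, runs 5→30
#118: waits 30, runs 30→37
#125: waits 37, runs 37→48
#132: waits 48, runs 48→51
#139: waits 51, runs 51→73
#146: waits 73, runs 73→91
#153: waits 91, runs 91→112
#160: waits 112, runs 112→120
Sum = 0+5+30+37+48+51+73+91+112 = 447.

447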